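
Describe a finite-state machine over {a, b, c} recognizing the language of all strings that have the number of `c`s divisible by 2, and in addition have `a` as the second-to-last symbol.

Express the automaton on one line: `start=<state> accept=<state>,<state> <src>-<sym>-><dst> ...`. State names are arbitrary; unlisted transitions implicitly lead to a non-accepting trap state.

start=q0 accept=q4,q5,q15 q0-a->q1 q0-b->q2 q0-c->q3 q1-a->q4 q1-b->q5 q1-c->q6 q2-a->q7 q2-b->q8 q2-c->q9 q3-a->q10 q3-b->q11 q3-c->q12 q4-a->q4 q4-b->q5 q4-c->q6 q5-a->q7 q5-b->q8 q5-c->q9 q6-a->q10 q6-b->q11 q6-c->q12 q7-a->q4 q7-b->q5 q7-c->q6 q8-a->q7 q8-b->q8 q8-c->q9 q9-a->q10 q9-b->q11 q9-c->q12 q10-a->q13 q10-b->q14 q10-c->q15 q11-a->q16 q11-b->q17 q11-c->q18 q12-a->q19 q12-b->q20 q12-c->q21 q13-a->q13 q13-b->q14 q13-c->q15 q14-a->q16 q14-b->q17 q14-c->q18 q15-a->q19 q15-b->q20 q15-c->q21 q16-a->q13 q16-b->q14 q16-c->q15 q17-a->q16 q17-b->q17 q17-c->q18 q18-a->q19 q18-b->q20 q18-c->q21 q19-a->q4 q19-b->q5 q19-c->q6 q20-a->q7 q20-b->q8 q20-c->q9 q21-a->q10 q21-b->q11 q21-c->q12

Run two small machines in parallel and take their product. The first has 2 states tracking the count of `c`s modulo 2; the second has 13 states tracking the last 2 symbols read. A product state is a pair (one from each), accepting exactly when both do.
A 22-state machine:
          a    b    c  
>  q0     q1   q2   q3 
   q1     q4   q5   q6 
   q2     q7   q8   q9 
   q3    q10  q11  q12 
 * q4     q4   q5   q6 
 * q5     q7   q8   q9 
   q6    q10  q11  q12 
   q7     q4   q5   q6 
   q8     q7   q8   q9 
   q9    q10  q11  q12 
   q10   q13  q14  q15 
   q11   q16  q17  q18 
   q12   q19  q20  q21 
   q13   q13  q14  q15 
   q14   q16  q17  q18 
 * q15   q19  q20  q21 
   q16   q13  q14  q15 
   q17   q16  q17  q18 
   q18   q19  q20  q21 
   q19    q4   q5   q6 
   q20    q7   q8   q9 
   q21   q10  q11  q12 
(> = start, * = accepting)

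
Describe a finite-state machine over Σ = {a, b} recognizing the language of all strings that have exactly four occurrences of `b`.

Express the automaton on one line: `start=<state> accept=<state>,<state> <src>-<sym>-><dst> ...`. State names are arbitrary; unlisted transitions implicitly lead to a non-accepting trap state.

start=q0 accept=q4 q0-a->q0 q0-b->q1 q1-a->q1 q1-b->q2 q2-a->q2 q2-b->q3 q3-a->q3 q3-b->q4 q4-a->q4 q4-b->q5 q5-a->q5 q5-b->q5

Count `b`s, saturating at 5: states q0 through q4 mean 0 through 4 `b`s seen; q5 means more than 4. Each `b` increments (capped at q5); other symbols loop. Accept from {q4}.
With 6 states:
        a   b  
>  q0   q0  q1 
   q1   q1  q2 
   q2   q2  q3 
   q3   q3  q4 
 * q4   q4  q5 
   q5   q5  q5 
(> = start, * = accepting)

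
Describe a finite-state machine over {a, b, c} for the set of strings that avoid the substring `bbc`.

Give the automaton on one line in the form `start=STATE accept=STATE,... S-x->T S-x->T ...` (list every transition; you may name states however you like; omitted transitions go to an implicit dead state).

start=s0 accept=s0,s1,s2 s0-a->s0 s0-b->s1 s0-c->s0 s1-a->s0 s1-b->s2 s1-c->s0 s2-a->s0 s2-b->s2 s2-c->s3 s3-a->s3 s3-b->s3 s3-c->s3

Track partial matches of the forbidden pattern `bbc`. State s3 is a dead state reached once `bbc` has occurred; every other state accepts. s0 means no part of `bbc` is currently matched.
A 4-state machine:
        a   b   c  
>* s0   s0  s1  s0 
 * s1   s0  s2  s0 
 * s2   s0  s2  s3 
   s3   s3  s3  s3 
(> = start, * = accepting)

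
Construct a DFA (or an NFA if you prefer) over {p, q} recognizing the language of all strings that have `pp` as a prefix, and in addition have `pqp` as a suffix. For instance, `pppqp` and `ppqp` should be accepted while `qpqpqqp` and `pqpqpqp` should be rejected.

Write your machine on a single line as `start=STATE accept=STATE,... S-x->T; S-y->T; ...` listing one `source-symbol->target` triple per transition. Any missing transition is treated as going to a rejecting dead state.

Build one automaton per condition and run them in lockstep. One (4 states) tracks whether the input so far still matches the prefix `pp`; the other (4 states) tracks how much of the suffix `pqp` has currently been matched. Each combined state is a pair, one component from each; accept when both components accept. Equivalent product states are then merged.
A 7-state machine:
        p   q  
>  S0   S1  S2 
   S1   S3  S2 
   S2   S2  S2 
   S3   S3  S4 
   S4   S5  S6 
 * S5   S3  S4 
   S6   S3  S6 
(> = start, * = accepting)

start=S0; accept=S5; S0-p->S1; S0-q->S2; S1-p->S3; S1-q->S2; S2-p->S2; S2-q->S2; S3-p->S3; S3-q->S4; S4-p->S5; S4-q->S6; S5-p->S3; S5-q->S4; S6-p->S3; S6-q->S6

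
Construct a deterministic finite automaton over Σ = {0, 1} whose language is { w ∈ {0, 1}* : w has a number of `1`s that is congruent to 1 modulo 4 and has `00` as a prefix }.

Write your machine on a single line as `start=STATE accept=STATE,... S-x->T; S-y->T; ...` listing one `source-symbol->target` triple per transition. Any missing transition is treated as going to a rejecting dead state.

Run two small machines in parallel and take their product. One (4 states) tracks the count of `1`s modulo 4; the other (4 states) tracks whether the input so far still matches the prefix `00`. Each combined state is a pair, one component from each; accept when both components accept.
        0   1  
>  q0   q1  q2 
   q1   q3  q2 
   q2   q2  q4 
   q3   q3  q5 
   q4   q4  q6 
 * q5   q5  q7 
   q6   q6  q8 
   q7   q7  q9 
   q8   q8  q2 
   q9   q9  q3 
(> = start, * = accepting)

start=q0; accept=q5; q0-0->q1; q0-1->q2; q1-0->q3; q1-1->q2; q2-0->q2; q2-1->q4; q3-0->q3; q3-1->q5; q4-0->q4; q4-1->q6; q5-0->q5; q5-1->q7; q6-0->q6; q6-1->q8; q7-0->q7; q7-1->q9; q8-0->q8; q8-1->q2; q9-0->q9; q9-1->q3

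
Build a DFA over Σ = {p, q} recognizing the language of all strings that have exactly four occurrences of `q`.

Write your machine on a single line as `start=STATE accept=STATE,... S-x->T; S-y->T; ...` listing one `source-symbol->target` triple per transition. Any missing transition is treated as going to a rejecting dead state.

start=A; accept=E; A-p->A; A-q->B; B-p->B; B-q->C; C-p->C; C-q->D; D-p->D; D-q->E; E-p->E; E-q->F; F-p->F; F-q->F

Only the number of `q`s matters, and only up to 5. Make a chain A → B → C → D → E → F advanced by each `q` (with F absorbing); every other symbol self-loops. The accepting set is {E}.
       p  q 
>  A   A  B 
   B   B  C 
   C   C  D 
   D   D  E 
 * E   E  F 
   F   F  F 
(> = start, * = accepting)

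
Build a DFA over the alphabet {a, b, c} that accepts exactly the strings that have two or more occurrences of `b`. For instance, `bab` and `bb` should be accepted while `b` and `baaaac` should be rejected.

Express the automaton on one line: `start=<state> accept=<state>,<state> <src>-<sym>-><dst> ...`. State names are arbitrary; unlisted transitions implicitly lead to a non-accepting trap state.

start=S0 accept=S2,S3 S0-a->S0 S0-b->S1 S0-c->S0 S1-a->S1 S1-b->S2 S1-c->S1 S2-a->S2 S2-b->S3 S2-c->S2 S3-a->S3 S3-b->S3 S3-c->S3

Only the number of `b`s matters, and only up to 3. Make a chain S0 → S1 → S2 → S3 advanced by each `b` (with S3 absorbing); every other symbol self-loops. The accepting set is {S2, S3}.
A 4-state machine:
        a   b   c  
>  S0   S0  S1  S0 
   S1   S1  S2  S1 
 * S2   S2  S3  S2 
 * S3   S3  S3  S3 
(> = start, * = accepting)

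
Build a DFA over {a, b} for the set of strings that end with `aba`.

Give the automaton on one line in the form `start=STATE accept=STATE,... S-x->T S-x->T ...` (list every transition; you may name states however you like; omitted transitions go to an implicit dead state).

start=s0 accept=s3 s0-a->s1 s0-b->s0 s1-a->s1 s1-b->s2 s2-a->s3 s2-b->s0 s3-a->s1 s3-b->s2

Remember how much of `aba` the current input suffix matches. State s0 means no match yet; s1 means the last symbol is `a`; s2 means the last 2 symbols are `ab`; s3 means the last 3 symbols are `aba`. Only s3 accepts. On a mismatch, fall back to the longest proper suffix that is still a prefix of `aba`.
        a   b  
>  s0   s1  s0 
   s1   s1  s2 
   s2   s3  s0 
 * s3   s1  s2 
(> = start, * = accepting)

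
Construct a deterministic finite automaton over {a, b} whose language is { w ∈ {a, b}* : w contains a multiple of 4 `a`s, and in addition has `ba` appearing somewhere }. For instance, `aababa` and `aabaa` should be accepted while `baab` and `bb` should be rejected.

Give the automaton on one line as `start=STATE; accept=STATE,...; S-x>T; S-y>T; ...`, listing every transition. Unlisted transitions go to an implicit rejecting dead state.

start=s0; accept=s11; s0-a>s1; s0-b>s2; s1-a>s3; s1-b>s4; s2-a>s5; s2-b>s2; s3-a>s6; s3-b>s7; s4-a>s8; s4-b>s4; s5-a>s8; s5-b>s5; s6-a>s0; s6-b>s9; s7-a>s10; s7-b>s7; s8-a>s10; s8-b>s8; s9-a>s11; s9-b>s9; s10-a>s11; s10-b>s10; s11-a>s5; s11-b>s11

Build one automaton per condition and run them in lockstep. One (4 states) tracks the count of `a`s modulo 4; the other (3 states) tracks whether and how much of `ba` has been seen. Each combined state is a pair, one component from each; accept when both components accept.
12 states suffice.
          a    b  
>  s0     s1   s2 
   s1     s3   s4 
   s2     s5   s2 
   s3     s6   s7 
   s4     s8   s4 
   s5     s8   s5 
   s6     s0   s9 
   s7    s10   s7 
   s8    s10   s8 
   s9    s11   s9 
   s10   s11  s10 
 * s11    s5  s11 
(> = start, * = accepting)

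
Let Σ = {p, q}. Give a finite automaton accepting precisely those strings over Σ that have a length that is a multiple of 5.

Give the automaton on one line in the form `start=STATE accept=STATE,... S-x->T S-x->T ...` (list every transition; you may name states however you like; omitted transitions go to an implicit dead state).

start=A accept=A A-p->B A-q->B B-p->C B-q->C C-p->D C-q->D D-p->E D-q->E E-p->A E-q->A

Count input length modulo 5: every symbol advances one step around the cycle A → B → C → D → E → A. Accept at A.
With 5 states:
       p  q 
>* A   B  B 
   B   C  C 
   C   D  D 
   D   E  E 
   E   A  A 
(> = start, * = accepting)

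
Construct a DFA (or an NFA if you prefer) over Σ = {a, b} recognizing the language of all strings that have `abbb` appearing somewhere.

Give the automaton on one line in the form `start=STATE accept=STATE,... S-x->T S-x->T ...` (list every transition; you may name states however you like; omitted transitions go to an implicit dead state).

States s0..s3 record the length of the longest prefix of `abbb` that matches the current input suffix. Reaching s4 means `abbb` has been seen, and we stay there forever. Accept from s4.
5 states suffice.
        a   b  
>  s0   s1  s0 
   s1   s1  s2 
   s2   s1  s3 
   s3   s1  s4 
 * s4   s4  s4 
(> = start, * = accepting)

start=s0 accept=s4 s0-a->s1 s0-b->s0 s1-a->s1 s1-b->s2 s2-a->s1 s2-b->s3 s3-a->s1 s3-b->s4 s4-a->s4 s4-b->s4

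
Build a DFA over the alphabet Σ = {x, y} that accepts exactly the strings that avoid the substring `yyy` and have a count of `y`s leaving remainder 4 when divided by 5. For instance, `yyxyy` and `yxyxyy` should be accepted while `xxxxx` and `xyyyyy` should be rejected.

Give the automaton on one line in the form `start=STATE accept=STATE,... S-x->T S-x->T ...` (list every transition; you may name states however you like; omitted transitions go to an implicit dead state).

Run two small machines in parallel and take their product. The first has 4 states tracking partial matches of the forbidden pattern `yyy`; the second has 5 states tracking the count of `y`s modulo 5. A product state is a pair (one from each), accepting exactly when both do. After merging equivalent states the machine shrinks.
With 16 states:
       x  y 
>  A   A  B 
   B   C  D 
   C   C  E 
   D   F  G 
   E   F  H 
   F   F  I 
   G   G  G 
   H   J  G 
   I   J  K 
   J   J  L 
 * K   M  G 
 * L   M  N 
 * M   M  O 
   N   A  G 
   O   A  P 
   P   C  G 
(> = start, * = accepting)

start=A accept=K,L,M A-x->A A-y->B B-x->C B-y->D C-x->C C-y->E D-x->F D-y->G E-x->F E-y->H F-x->F F-y->I G-x->G G-y->G H-x->J H-y->G I-x->J I-y->K J-x->J J-y->L K-x->M K-y->G L-x->M L-y->N M-x->M M-y->O N-x->A N-y->G O-x->A O-y->P P-x->C P-y->G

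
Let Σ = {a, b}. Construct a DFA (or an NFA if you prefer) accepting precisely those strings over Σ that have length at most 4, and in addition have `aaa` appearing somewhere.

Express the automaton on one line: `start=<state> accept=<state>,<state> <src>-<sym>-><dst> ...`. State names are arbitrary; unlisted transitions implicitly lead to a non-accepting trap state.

start=s0 accept=s6,s8 s0-a->s1 s0-b->s2 s1-a->s3 s1-b->s4 s2-a->s5 s2-b->s4 s3-a->s6 s3-b->s4 s4-a->s4 s4-b->s4 s5-a->s7 s5-b->s4 s6-a->s8 s6-b->s8 s7-a->s8 s7-b->s4 s8-a->s4 s8-b->s4

Run two small machines in parallel and take their product. One (6 states) tracks the input length, saturating at 5; the other (4 states) tracks whether and how much of `aaa` has been seen. Each combined state is a pair, one component from each; accept when both components accept. Minimizing collapses redundant product states.
9 states suffice.
        a   b  
>  s0   s1  s2 
   s1   s3  s4 
   s2   s5  s4 
   s3   s6  s4 
   s4   s4  s4 
   s5   s7  s4 
 * s6   s8  s8 
   s7   s8  s4 
 * s8   s4  s4 
(> = start, * = accepting)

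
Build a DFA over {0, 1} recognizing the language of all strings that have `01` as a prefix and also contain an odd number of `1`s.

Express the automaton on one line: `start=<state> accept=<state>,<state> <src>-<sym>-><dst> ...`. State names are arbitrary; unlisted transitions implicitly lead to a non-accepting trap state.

Handle the two conditions separately and then intersect. One (4 states) tracks whether the input so far still matches the prefix `01`; the other (2 states) tracks the count of `1`s modulo 2. Each combined state is a pair, one component from each; accept when both components accept. After merging equivalent states the machine shrinks.
        0   1  
>  q0   q1  q2 
   q1   q2  q3 
   q2   q2  q2 
 * q3   q3  q4 
   q4   q4  q3 
(> = start, * = accepting)

start=q0 accept=q3 q0-0->q1 q0-1->q2 q1-0->q2 q1-1->q3 q2-0->q2 q2-1->q2 q3-0->q3 q3-1->q4 q4-0->q4 q4-1->q3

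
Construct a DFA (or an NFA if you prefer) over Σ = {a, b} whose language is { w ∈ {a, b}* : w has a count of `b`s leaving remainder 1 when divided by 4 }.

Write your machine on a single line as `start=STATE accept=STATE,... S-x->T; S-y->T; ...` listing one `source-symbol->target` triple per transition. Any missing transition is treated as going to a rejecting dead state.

The only thing that matters is how many `b`s have appeared, reduced mod 4. Use one state per residue: q0 for 0, …, q3 for 3. Reading `b` moves to the next residue; anything else stays put. q1 is accepting.
        a   b  
>  q0   q0  q1 
 * q1   q1  q2 
   q2   q2  q3 
   q3   q3  q0 
(> = start, * = accepting)

start=q0; accept=q1; q0-a->q0; q0-b->q1; q1-a->q1; q1-b->q2; q2-a->q2; q2-b->q3; q3-a->q3; q3-b->q0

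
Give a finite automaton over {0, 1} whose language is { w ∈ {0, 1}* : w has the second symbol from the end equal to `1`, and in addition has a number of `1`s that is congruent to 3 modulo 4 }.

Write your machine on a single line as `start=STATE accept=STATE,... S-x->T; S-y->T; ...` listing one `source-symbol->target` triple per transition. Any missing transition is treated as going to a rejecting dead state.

Build one automaton per condition and run them in lockstep. One (7 states) tracks the last 2 symbols read; the other (4 states) tracks the count of `1`s modulo 4. Each combined state is a pair, one component from each; accept when both components accept.
With 19 states:
       0  1 
>  A   B  C 
   B   D  E 
   C   F  G 
   D   D  E 
   E   F  G 
   F   H  I 
   G   J  K 
   H   H  I 
   I   J  K 
   J   L  M 
 * K   N  O 
   L   L  M 
   M   N  O 
 * N   P  Q 
   O   R  S 
   P   P  Q 
   Q   R  S 
   R   D  E 
   S   F  G 
(> = start, * = accepting)

start=A; accept=K,N; A-0->B; A-1->C; B-0->D; B-1->E; C-0->F; C-1->G; D-0->D; D-1->E; E-0->F; E-1->G; F-0->H; F-1->I; G-0->J; G-1->K; H-0->H; H-1->I; I-0->J; I-1->K; J-0->L; J-1->M; K-0->N; K-1->O; L-0->L; L-1->M; M-0->N; M-1->O; N-0->P; N-1->Q; O-0->R; O-1->S; P-0->P; P-1->Q; Q-0->R; Q-1->S; R-0->D; R-1->E; S-0->F; S-1->G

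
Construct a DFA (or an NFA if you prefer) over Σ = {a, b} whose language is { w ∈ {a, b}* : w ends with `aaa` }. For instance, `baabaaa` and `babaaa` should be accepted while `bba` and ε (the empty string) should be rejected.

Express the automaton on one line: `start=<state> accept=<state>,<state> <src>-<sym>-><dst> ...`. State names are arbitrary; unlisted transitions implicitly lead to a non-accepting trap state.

Let each state record the length of the longest suffix of the input read so far that is also a prefix of `aaa`. q1 means the last symbol is `a`; q2 means the last 2 symbols are `aa`; q3 means the last 3 symbols are `aaa`. Accept only at q3, where the string currently ends in `aaa`.
A 4-state machine:
        a   b  
>  q0   q1  q0 
   q1   q2  q0 
   q2   q3  q0 
 * q3   q3  q0 
(> = start, * = accepting)

start=q0 accept=q3 q0-a->q1 q0-b->q0 q1-a->q2 q1-b->q0 q2-a->q3 q2-b->q0 q3-a->q3 q3-b->q0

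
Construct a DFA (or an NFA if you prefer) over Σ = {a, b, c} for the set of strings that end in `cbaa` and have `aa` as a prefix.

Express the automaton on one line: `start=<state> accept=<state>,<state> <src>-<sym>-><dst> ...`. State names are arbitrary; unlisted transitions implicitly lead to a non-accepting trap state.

start=s0 accept=s11 s0-a->s1 s0-b->s2 s0-c->s3 s1-a->s4 s1-b->s2 s1-c->s3 s2-a->s2 s2-b->s2 s2-c->s3 s3-a->s2 s3-b->s5 s3-c->s3 s4-a->s4 s4-b->s4 s4-c->s6 s5-a->s7 s5-b->s2 s5-c->s3 s6-a->s4 s6-b->s8 s6-c->s6 s7-a->s9 s7-b->s2 s7-c->s3 s8-a->s10 s8-b->s4 s8-c->s6 s9-a->s2 s9-b->s2 s9-c->s3 s10-a->s11 s10-b->s4 s10-c->s6 s11-a->s4 s11-b->s4 s11-c->s6

Run two small machines in parallel and take their product. One (5 states) tracks how much of the suffix `cbaa` has currently been matched; the other (4 states) tracks whether the input so far still matches the prefix `aa`. Each combined state is a pair, one component from each; accept when both components accept.
With 12 states:
          a    b    c  
>  s0     s1   s2   s3 
   s1     s4   s2   s3 
   s2     s2   s2   s3 
   s3     s2   s5   s3 
   s4     s4   s4   s6 
   s5     s7   s2   s3 
   s6     s4   s8   s6 
   s7     s9   s2   s3 
   s8    s10   s4   s6 
   s9     s2   s2   s3 
   s10   s11   s4   s6 
 * s11    s4   s4   s6 
(> = start, * = accepting)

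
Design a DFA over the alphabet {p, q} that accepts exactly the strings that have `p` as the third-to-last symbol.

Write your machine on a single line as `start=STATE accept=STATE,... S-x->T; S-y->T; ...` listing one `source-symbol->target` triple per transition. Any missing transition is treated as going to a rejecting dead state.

A DFA must remember the last 3 symbols (since which symbol is third-to-last isn't known until the input ends). Use one state per possible window of the last ≤3 symbols; accept from those whose window starts with `p`.
A 15-state machine:
          p    q  
>  s0     s1   s2 
   s1     s3   s4 
   s2     s5   s6 
   s3     s7   s8 
   s4     s9  s10 
   s5    s11  s12 
   s6    s13  s14 
 * s7     s7   s8 
 * s8     s9  s10 
 * s9    s11  s12 
 * s10   s13  s14 
   s11    s7   s8 
   s12    s9  s10 
   s13   s11  s12 
   s14   s13  s14 
(> = start, * = accepting)

start=s0; accept=s7,s8,s9,s10; s0-p->s1; s0-q->s2; s1-p->s3; s1-q->s4; s2-p->s5; s2-q->s6; s3-p->s7; s3-q->s8; s4-p->s9; s4-q->s10; s5-p->s11; s5-q->s12; s6-p->s13; s6-q->s14; s7-p->s7; s7-q->s8; s8-p->s9; s8-q->s10; s9-p->s11; s9-q->s12; s10-p->s13; s10-q->s14; s11-p->s7; s11-q->s8; s12-p->s9; s12-q->s10; s13-p->s11; s13-q->s12; s14-p->s13; s14-q->s14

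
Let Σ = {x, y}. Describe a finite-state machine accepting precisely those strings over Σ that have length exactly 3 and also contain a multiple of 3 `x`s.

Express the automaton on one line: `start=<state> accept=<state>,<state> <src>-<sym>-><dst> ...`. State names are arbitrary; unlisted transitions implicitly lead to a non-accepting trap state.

start=q0 accept=q6 q0-x->q1 q0-y->q2 q1-x->q3 q1-y->q4 q2-x->q4 q2-y->q5 q3-x->q6 q3-y->q4 q4-x->q4 q4-y->q4 q5-x->q4 q5-y->q6 q6-x->q4 q6-y->q4

Build one automaton per condition and run them in lockstep. The first has 5 states tracking the input length, saturating at 4; the second has 3 states tracking the count of `x`s modulo 3. A product state is a pair (one from each), accepting exactly when both do. Equivalent product states are then merged.
7 states suffice.
        x   y  
>  q0   q1  q2 
   q1   q3  q4 
   q2   q4  q5 
   q3   q6  q4 
   q4   q4  q4 
   q5   q4  q6 
 * q6   q4  q4 
(> = start, * = accepting)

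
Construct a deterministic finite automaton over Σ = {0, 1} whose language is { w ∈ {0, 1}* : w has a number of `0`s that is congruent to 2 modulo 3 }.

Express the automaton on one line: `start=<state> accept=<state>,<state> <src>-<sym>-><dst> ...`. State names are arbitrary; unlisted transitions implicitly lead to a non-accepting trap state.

Keep the running count of `0`s modulo 3: each `0` advances along the cycle q0 → q1 → q2 → q0 while other symbols loop. Accept at q2.
        0   1  
>  q0   q1  q0 
   q1   q2  q1 
 * q2   q0  q2 
(> = start, * = accepting)

start=q0 accept=q2 q0-0->q1 q0-1->q0 q1-0->q2 q1-1->q1 q2-0->q0 q2-1->q2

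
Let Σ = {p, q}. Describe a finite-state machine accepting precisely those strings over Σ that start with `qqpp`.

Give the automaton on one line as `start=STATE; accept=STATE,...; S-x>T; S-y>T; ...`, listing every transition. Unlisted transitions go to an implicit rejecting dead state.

Walk along `qqpp` while the input agrees: from s0 take `q` to s1, and so on. Any deviation drops to the rejecting sink s5. Once s4 is reached the prefix is confirmed and every continuation is accepted.
6 states suffice.
        p   q  
>  s0   s5  s1 
   s1   s5  s2 
   s2   s3  s5 
   s3   s4  s5 
 * s4   s4  s4 
   s5   s5  s5 
(> = start, * = accepting)

start=s0; accept=s4; s0-p>s5; s0-q>s1; s1-p>s5; s1-q>s2; s2-p>s3; s2-q>s5; s3-p>s4; s3-q>s5; s4-p>s4; s4-q>s4; s5-p>s5; s5-q>s5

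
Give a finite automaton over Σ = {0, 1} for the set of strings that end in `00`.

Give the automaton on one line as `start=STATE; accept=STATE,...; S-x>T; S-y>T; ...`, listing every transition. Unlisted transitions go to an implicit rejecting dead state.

Let each state record the length of the longest suffix of the input read so far that is also a prefix of `00`. S1 means the last symbol is `0`; S2 means the last 2 symbols are `00`. Accept only at S2, where the string currently ends in `00`.
3 states suffice.
        0   1  
>  S0   S1  S0 
   S1   S2  S0 
 * S2   S2  S0 
(> = start, * = accepting)

start=S0; accept=S2; S0-0>S1; S0-1>S0; S1-0>S2; S1-1>S0; S2-0>S2; S2-1>S0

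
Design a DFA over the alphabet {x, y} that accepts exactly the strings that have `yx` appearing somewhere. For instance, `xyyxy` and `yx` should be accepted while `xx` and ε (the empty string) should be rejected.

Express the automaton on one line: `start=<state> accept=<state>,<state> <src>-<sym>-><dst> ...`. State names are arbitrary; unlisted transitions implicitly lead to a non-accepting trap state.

States q0..q1 record the length of the longest prefix of `yx` that matches the current input suffix. Reaching q2 means `yx` has been seen, and we stay there forever. Accept from q2.
With 3 states:
        x   y  
>  q0   q0  q1 
   q1   q2  q1 
 * q2   q2  q2 
(> = start, * = accepting)

start=q0 accept=q2 q0-x->q0 q0-y->q1 q1-x->q2 q1-y->q1 q2-x->q2 q2-y->q2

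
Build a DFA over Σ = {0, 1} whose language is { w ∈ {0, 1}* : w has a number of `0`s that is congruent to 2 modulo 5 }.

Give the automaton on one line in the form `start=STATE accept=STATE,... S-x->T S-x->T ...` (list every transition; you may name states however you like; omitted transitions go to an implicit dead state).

start=s0 accept=s2 s0-0->s1 s0-1->s0 s1-0->s2 s1-1->s1 s2-0->s3 s2-1->s2 s3-0->s4 s3-1->s3 s4-0->s0 s4-1->s4

Keep the running count of `0`s modulo 5: each `0` advances along the cycle s0 → s1 → s2 → s3 → s4 → s0 while other symbols loop. Accept at s2.
5 states suffice.
        0   1  
>  s0   s1  s0 
   s1   s2  s1 
 * s2   s3  s2 
   s3   s4  s3 
   s4   s0  s4 
(> = start, * = accepting)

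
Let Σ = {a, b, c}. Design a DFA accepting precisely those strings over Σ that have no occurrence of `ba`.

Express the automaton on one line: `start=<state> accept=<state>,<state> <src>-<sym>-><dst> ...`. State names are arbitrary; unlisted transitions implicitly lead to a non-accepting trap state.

start=q0 accept=q0,q1 q0-a->q0 q0-b->q1 q0-c->q0 q1-a->q2 q1-b->q1 q1-c->q0 q2-a->q2 q2-b->q2 q2-c->q2

This is the complement of 'contains `ba`'. Use the same substring-matching states — q0 through q2 holding how much of `ba` has just been matched — but flip the accepting set: everything except the trap q2 accepts.
3 states suffice.
        a   b   c  
>* q0   q0  q1  q0 
 * q1   q2  q1  q0 
   q2   q2  q2  q2 
(> = start, * = accepting)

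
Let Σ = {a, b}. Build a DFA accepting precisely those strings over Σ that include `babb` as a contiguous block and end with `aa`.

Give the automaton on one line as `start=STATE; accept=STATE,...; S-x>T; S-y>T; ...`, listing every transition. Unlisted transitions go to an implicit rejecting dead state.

start=q0; accept=q8; q0-a>q1; q0-b>q2; q1-a>q3; q1-b>q2; q2-a>q4; q2-b>q2; q3-a>q3; q3-b>q2; q4-a>q3; q4-b>q5; q5-a>q4; q5-b>q6; q6-a>q7; q6-b>q6; q7-a>q8; q7-b>q6; q8-a>q8; q8-b>q6

Build one automaton per condition and run them in lockstep. One (5 states) tracks whether and how much of `babb` has been seen; the other (3 states) tracks how much of the suffix `aa` has currently been matched. Each combined state is a pair, one component from each; accept when both components accept.
9 states suffice.
        a   b  
>  q0   q1  q2 
   q1   q3  q2 
   q2   q4  q2 
   q3   q3  q2 
   q4   q3  q5 
   q5   q4  q6 
   q6   q7  q6 
   q7   q8  q6 
 * q8   q8  q6 
(> = start, * = accepting)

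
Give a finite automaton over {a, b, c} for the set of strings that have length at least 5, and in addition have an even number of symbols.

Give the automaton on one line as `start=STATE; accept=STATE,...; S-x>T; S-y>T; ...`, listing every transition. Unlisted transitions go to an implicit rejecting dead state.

Handle the two conditions separately and then intersect. The first has 7 states tracking the input length, saturating at 6; the second has 2 states tracking the input length modulo 2. A product state is a pair (one from each), accepting exactly when both do. Minimizing collapses redundant product states.
7 states suffice.
        a   b   c  
>  s0   s1  s1  s1 
   s1   s2  s2  s2 
   s2   s3  s3  s3 
   s3   s4  s4  s4 
   s4   s5  s5  s5 
   s5   s6  s6  s6 
 * s6   s5  s5  s5 
(> = start, * = accepting)

start=s0; accept=s6; s0-a>s1; s0-b>s1; s0-c>s1; s1-a>s2; s1-b>s2; s1-c>s2; s2-a>s3; s2-b>s3; s2-c>s3; s3-a>s4; s3-b>s4; s3-c>s4; s4-a>s5; s4-b>s5; s4-c>s5; s5-a>s6; s5-b>s6; s5-c>s6; s6-a>s5; s6-b>s5; s6-c>s5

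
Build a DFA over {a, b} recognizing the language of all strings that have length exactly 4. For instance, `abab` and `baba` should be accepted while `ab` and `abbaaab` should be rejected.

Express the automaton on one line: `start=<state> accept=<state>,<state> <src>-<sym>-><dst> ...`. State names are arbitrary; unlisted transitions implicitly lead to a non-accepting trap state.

Count input length up to 5: every symbol moves from q0 toward q5, which means 'more than 4' and absorbs. Accept from {q4}.
With 6 states:
        a   b  
>  q0   q1  q1 
   q1   q2  q2 
   q2   q3  q3 
   q3   q4  q4 
 * q4   q5  q5 
   q5   q5  q5 
(> = start, * = accepting)

start=q0 accept=q4 q0-a->q1 q0-b->q1 q1-a->q2 q1-b->q2 q2-a->q3 q2-b->q3 q3-a->q4 q3-b->q4 q4-a->q5 q4-b->q5 q5-a->q5 q5-b->q5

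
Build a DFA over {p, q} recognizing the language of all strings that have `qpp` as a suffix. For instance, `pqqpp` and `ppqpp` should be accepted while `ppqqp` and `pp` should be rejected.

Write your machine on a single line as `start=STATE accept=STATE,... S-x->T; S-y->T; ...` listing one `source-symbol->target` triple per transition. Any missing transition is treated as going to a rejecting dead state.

Remember how much of `qpp` the current input suffix matches. State S0 means no match yet; S1 means the last symbol is `q`; S2 means the last 2 symbols are `qp`; S3 means the last 3 symbols are `qpp`. Only S3 accepts. On a mismatch, fall back to the longest proper suffix that is still a prefix of `qpp`.
With 4 states:
        p   q  
>  S0   S0  S1 
   S1   S2  S1 
   S2   S3  S1 
 * S3   S0  S1 
(> = start, * = accepting)

start=S0; accept=S3; S0-p->S0; S0-q->S1; S1-p->S2; S1-q->S1; S2-p->S3; S2-q->S1; S3-p->S0; S3-q->S1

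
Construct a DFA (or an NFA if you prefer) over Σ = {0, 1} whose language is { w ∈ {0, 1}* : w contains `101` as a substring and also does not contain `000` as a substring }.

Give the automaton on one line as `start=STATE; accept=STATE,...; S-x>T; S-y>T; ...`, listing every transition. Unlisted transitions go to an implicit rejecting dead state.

start=A; accept=G,I,K; A-0>B; A-1>C; B-0>D; B-1>C; C-0>E; C-1>C; D-0>F; D-1>C; E-0>D; E-1>G; F-0>F; F-1>H; G-0>I; G-1>G; H-0>J; H-1>H; I-0>K; I-1>G; J-0>F; J-1>L; K-0>L; K-1>G; L-0>L; L-1>L

Run two small machines in parallel and take their product. One (4 states) tracks whether and how much of `101` has been seen; the other (4 states) tracks partial matches of the forbidden pattern `000`. Each combined state is a pair, one component from each; accept when both components accept.
With 12 states:
       0  1 
>  A   B  C 
   B   D  C 
   C   E  C 
   D   F  C 
   E   D  G 
   F   F  H 
 * G   I  G 
   H   J  H 
 * I   K  G 
   J   F  L 
 * K   L  G 
   L   L  L 
(> = start, * = accepting)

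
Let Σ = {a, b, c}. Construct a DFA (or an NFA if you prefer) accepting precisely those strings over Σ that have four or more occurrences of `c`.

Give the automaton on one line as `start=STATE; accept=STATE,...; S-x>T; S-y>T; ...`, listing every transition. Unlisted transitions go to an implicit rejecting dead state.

start=s0; accept=s4,s5; s0-a>s0; s0-b>s0; s0-c>s1; s1-a>s1; s1-b>s1; s1-c>s2; s2-a>s2; s2-b>s2; s2-c>s3; s3-a>s3; s3-b>s3; s3-c>s4; s4-a>s4; s4-b>s4; s4-c>s5; s5-a>s5; s5-b>s5; s5-c>s5

Count `c`s, saturating at 5: states s0 through s4 mean 0 through 4 `c`s seen; s5 means more than 4. Each `c` increments (capped at s5); other symbols loop. Accept from {s4, s5}.
With 6 states:
        a   b   c  
>  s0   s0  s0  s1 
   s1   s1  s1  s2 
   s2   s2  s2  s3 
   s3   s3  s3  s4 
 * s4   s4  s4  s5 
 * s5   s5  s5  s5 
(> = start, * = accepting)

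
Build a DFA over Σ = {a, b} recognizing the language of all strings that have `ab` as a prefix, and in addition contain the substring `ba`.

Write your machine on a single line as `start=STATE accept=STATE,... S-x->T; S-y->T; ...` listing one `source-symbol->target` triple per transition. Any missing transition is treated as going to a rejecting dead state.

start=s0; accept=s4; s0-a->s1; s0-b->s2; s1-a->s2; s1-b->s3; s2-a->s2; s2-b->s2; s3-a->s4; s3-b->s3; s4-a->s4; s4-b->s4

Handle the two conditions separately and then intersect. One (4 states) tracks whether the input so far still matches the prefix `ab`; the other (3 states) tracks whether and how much of `ba` has been seen. Each combined state is a pair, one component from each; accept when both components accept. Minimizing collapses redundant product states.
With 5 states:
        a   b  
>  s0   s1  s2 
   s1   s2  s3 
   s2   s2  s2 
   s3   s4  s3 
 * s4   s4  s4 
(> = start, * = accepting)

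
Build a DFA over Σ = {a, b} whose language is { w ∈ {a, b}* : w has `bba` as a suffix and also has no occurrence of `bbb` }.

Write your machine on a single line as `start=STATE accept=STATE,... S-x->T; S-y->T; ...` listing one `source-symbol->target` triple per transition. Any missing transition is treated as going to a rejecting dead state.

Run two small machines in parallel and take their product. The first has 4 states tracking how much of the suffix `bba` has currently been matched; the second has 4 states tracking partial matches of the forbidden pattern `bbb`. A product state is a pair (one from each), accepting exactly when both do. Equivalent product states are then merged.
        a   b  
>  q0   q0  q1 
   q1   q0  q2 
   q2   q3  q4 
 * q3   q0  q1 
   q4   q4  q4 
(> = start, * = accepting)

start=q0; accept=q3; q0-a->q0; q0-b->q1; q1-a->q0; q1-b->q2; q2-a->q3; q2-b->q4; q3-a->q0; q3-b->q1; q4-a->q4; q4-b->q4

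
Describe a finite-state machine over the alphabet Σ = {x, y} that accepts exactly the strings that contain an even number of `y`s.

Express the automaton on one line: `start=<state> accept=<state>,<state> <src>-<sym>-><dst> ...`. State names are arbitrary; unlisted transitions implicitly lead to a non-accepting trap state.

start=q0 accept=q0 q0-x->q0 q0-y->q1 q1-x->q1 q1-y->q0

The only thing that matters is how many `y`s have appeared, reduced mod 2. Use one state per residue: q0 for 0, …, q1 for 1. Reading `y` moves to the next residue; anything else stays put. q0 is accepting.
With 2 states:
        x   y  
>* q0   q0  q1 
   q1   q1  q0 
(> = start, * = accepting)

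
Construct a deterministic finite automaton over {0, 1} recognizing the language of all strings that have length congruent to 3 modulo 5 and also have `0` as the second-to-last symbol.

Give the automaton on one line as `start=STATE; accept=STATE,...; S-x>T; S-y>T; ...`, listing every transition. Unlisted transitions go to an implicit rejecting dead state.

start=A; accept=H,I; A-0>B; A-1>C; B-0>D; B-1>E; C-0>F; C-1>G; D-0>H; D-1>I; E-0>J; E-1>K; F-0>H; F-1>I; G-0>J; G-1>K; H-0>L; H-1>M; I-0>N; I-1>O; J-0>L; J-1>M; K-0>N; K-1>O; L-0>P; L-1>Q; M-0>R; M-1>S; N-0>P; N-1>Q; O-0>R; O-1>S; P-0>T; P-1>U; Q-0>V; Q-1>W; R-0>T; R-1>U; S-0>V; S-1>W; T-0>D; T-1>E; U-0>F; U-1>G; V-0>D; V-1>E; W-0>F; W-1>G

Build one automaton per condition and run them in lockstep. The first has 5 states tracking the input length modulo 5; the second has 7 states tracking the last 2 symbols read. A product state is a pair (one from each), accepting exactly when both do.
With 23 states:
       0  1 
>  A   B  C 
   B   D  E 
   C   F  G 
   D   H  I 
   E   J  K 
   F   H  I 
   G   J  K 
 * H   L  M 
 * I   N  O 
   J   L  M 
   K   N  O 
   L   P  Q 
   M   R  S 
   N   P  Q 
   O   R  S 
   P   T  U 
   Q   V  W 
   R   T  U 
   S   V  W 
   T   D  E 
   U   F  G 
   V   D  E 
   W   F  G 
(> = start, * = accepting)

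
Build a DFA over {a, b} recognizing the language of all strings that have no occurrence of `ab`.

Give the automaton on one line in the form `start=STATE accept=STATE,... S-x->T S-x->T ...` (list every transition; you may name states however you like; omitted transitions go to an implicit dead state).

start=s0 accept=s0,s1 s0-a->s1 s0-b->s0 s1-a->s1 s1-b->s2 s2-a->s2 s2-b->s2

Track partial matches of the forbidden pattern `ab`. State s2 is a dead state reached once `ab` has occurred; every other state accepts. s0 means no part of `ab` is currently matched.
A 3-state machine:
        a   b  
>* s0   s1  s0 
 * s1   s1  s2 
   s2   s2  s2 
(> = start, * = accepting)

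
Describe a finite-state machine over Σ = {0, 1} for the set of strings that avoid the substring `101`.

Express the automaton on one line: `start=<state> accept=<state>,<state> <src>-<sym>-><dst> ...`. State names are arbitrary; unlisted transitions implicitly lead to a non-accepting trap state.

Track partial matches of the forbidden pattern `101`. State D is a dead state reached once `101` has occurred; every other state accepts. A means no part of `101` is currently matched.
With 4 states:
       0  1 
>* A   A  B 
 * B   C  B 
 * C   A  D 
   D   D  D 
(> = start, * = accepting)

start=A accept=A,B,C A-0->A A-1->B B-0->C B-1->B C-0->A C-1->D D-0->D D-1->D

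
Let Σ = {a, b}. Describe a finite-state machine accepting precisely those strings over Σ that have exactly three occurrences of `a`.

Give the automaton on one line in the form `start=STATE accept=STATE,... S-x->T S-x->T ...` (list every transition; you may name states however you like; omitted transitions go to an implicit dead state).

Only the number of `a`s matters, and only up to 4. Make a chain q0 → q1 → q2 → q3 → q4 advanced by each `a` (with q4 absorbing); every other symbol self-loops. The accepting set is {q3}.
A 5-state machine:
        a   b  
>  q0   q1  q0 
   q1   q2  q1 
   q2   q3  q2 
 * q3   q4  q3 
   q4   q4  q4 
(> = start, * = accepting)

start=q0 accept=q3 q0-a->q1 q0-b->q0 q1-a->q2 q1-b->q1 q2-a->q3 q2-b->q2 q3-a->q4 q3-b->q3 q4-a->q4 q4-b->q4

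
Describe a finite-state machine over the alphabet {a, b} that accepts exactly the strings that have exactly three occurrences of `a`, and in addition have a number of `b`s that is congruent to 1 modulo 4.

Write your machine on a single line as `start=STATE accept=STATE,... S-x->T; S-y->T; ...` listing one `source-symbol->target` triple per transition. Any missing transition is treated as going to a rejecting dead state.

Run two small machines in parallel and take their product. The first has 5 states tracking the count of `a`s, saturating at 4; the second has 4 states tracking the count of `b`s modulo 4. A product state is a pair (one from each), accepting exactly when both do. Minimizing collapses redundant product states.
A 17-state machine:
          a    b  
>  q0     q1   q2 
   q1     q3   q4 
   q2     q4   q5 
   q3     q6   q7 
   q4     q7   q8 
   q5     q8   q9 
   q6    q10  q11 
   q7    q11  q12 
   q8    q12  q13 
   q9    q13   q0 
   q10   q10  q10 
 * q11   q10  q14 
   q12   q14  q15 
   q13   q15   q1 
   q14   q10  q16 
   q15   q16   q3 
   q16   q10   q6 
(> = start, * = accepting)

start=q0; accept=q11; q0-a->q1; q0-b->q2; q1-a->q3; q1-b->q4; q2-a->q4; q2-b->q5; q3-a->q6; q3-b->q7; q4-a->q7; q4-b->q8; q5-a->q8; q5-b->q9; q6-a->q10; q6-b->q11; q7-a->q11; q7-b->q12; q8-a->q12; q8-b->q13; q9-a->q13; q9-b->q0; q10-a->q10; q10-b->q10; q11-a->q10; q11-b->q14; q12-a->q14; q12-b->q15; q13-a->q15; q13-b->q1; q14-a->q10; q14-b->q16; q15-a->q16; q15-b->q3; q16-a->q10; q16-b->q6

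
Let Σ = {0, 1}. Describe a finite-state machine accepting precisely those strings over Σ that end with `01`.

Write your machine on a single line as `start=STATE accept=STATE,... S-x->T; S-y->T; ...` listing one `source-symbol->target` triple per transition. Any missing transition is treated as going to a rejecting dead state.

start=q0; accept=q2; q0-0->q1; q0-1->q0; q1-0->q1; q1-1->q2; q2-0->q1; q2-1->q0

Remember how much of `01` the current input suffix matches. State q0 means no match yet; q1 means the last symbol is `0`; q2 means the last 2 symbols are `01`. Only q2 accepts. On a mismatch, fall back to the longest proper suffix that is still a prefix of `01`.
3 states suffice.
        0   1  
>  q0   q1  q0 
   q1   q1  q2 
 * q2   q1  q0 
(> = start, * = accepting)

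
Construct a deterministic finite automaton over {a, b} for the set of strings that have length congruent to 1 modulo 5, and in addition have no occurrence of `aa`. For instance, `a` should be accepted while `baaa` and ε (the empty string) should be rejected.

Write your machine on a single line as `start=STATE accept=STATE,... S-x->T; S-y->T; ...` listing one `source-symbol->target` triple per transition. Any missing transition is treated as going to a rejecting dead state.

start=q0; accept=q1,q2; q0-a->q1; q0-b->q2; q1-a->q3; q1-b->q4; q2-a->q5; q2-b->q4; q3-a->q3; q3-b->q3; q4-a->q6; q4-b->q7; q5-a->q3; q5-b->q7; q6-a->q3; q6-b->q8; q7-a->q9; q7-b->q8; q8-a->q10; q8-b->q0; q9-a->q3; q9-b->q0; q10-a->q3; q10-b->q2

Build one automaton per condition and run them in lockstep. The first has 5 states tracking the input length modulo 5; the second has 3 states tracking partial matches of the forbidden pattern `aa`. A product state is a pair (one from each), accepting exactly when both do. After merging equivalent states the machine shrinks.
          a    b  
>  q0     q1   q2 
 * q1     q3   q4 
 * q2     q5   q4 
   q3     q3   q3 
   q4     q6   q7 
   q5     q3   q7 
   q6     q3   q8 
   q7     q9   q8 
   q8    q10   q0 
   q9     q3   q0 
   q10    q3   q2 
(> = start, * = accepting)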